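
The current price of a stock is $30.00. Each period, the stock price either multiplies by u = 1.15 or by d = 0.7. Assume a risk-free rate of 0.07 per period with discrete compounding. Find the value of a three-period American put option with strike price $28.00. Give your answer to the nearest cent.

Risk-neutral probability p = (1 + 0.07 − 0.7)/(1.15 − 0.7) = 0.3700/0.4500 = 0.8222
Terminal stock prices: S_uuu = 45.63, S_uud = 27.77, S_udd = 16.9, S_ddd = 10.29
Terminal payoffs (K − S): max(-17.63, 0) = 0, max(0.2275, 0) = 0.2275, max(11.1, 0) = 11.1, max(17.71, 0) = 17.71
Node uu (S = 39.67): continuation = 1/1.07·[0.8222·0.0000 + 0.1778·0.2275] = 0.0378; exercise value = 0.0000 ≤ continuation, so V_uu = 0.0378
Node ud (S = 24.15): continuation = 1/1.07·[0.8222·0.2275 + 0.1778·11.0950] = 2.0182; exercise value = 3.8500 > continuation, so V_ud = 3.8500 (exercise)
Node dd (S = 14.7): continuation = 1/1.07·[0.8222·11.0950 + 0.1778·17.7100] = 11.4682; exercise value = 13.3000 > continuation, so V_dd = 13.3000 (exercise)
Node u (S = 34.5): continuation = 1/1.07·[0.8222·0.0378 + 0.1778·3.8500] = 0.6687; exercise value = 0.0000 ≤ continuation, so V_u = 0.6687
Node d (S = 21): continuation = 1/1.07·[0.8222·3.8500 + 0.1778·13.3000] = 5.1682; exercise value = 7.0000 > continuation, so V_d = 7.0000 (exercise)
Node 0 (S = 30): continuation = 1/1.07·[0.8222·0.6687 + 0.1778·7.0000] = 1.6769; exercise value = 0.0000 ≤ continuation, so V_0 = 1.6769

$1.68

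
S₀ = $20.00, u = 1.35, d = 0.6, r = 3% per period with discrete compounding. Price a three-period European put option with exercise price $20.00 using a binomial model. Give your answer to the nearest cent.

Risk-neutral probability p = (1 + 0.03 − 0.6)/(1.35 − 0.6) = 0.4300/0.7500 = 0.5733
Terminal stock prices: S_uuu = 49.21, S_uud = 21.87, S_udd = 9.72, S_ddd = 4.32
Terminal payoffs (K − S): max(-29.21, 0) = 0, max(-1.87, 0) = 0, max(10.28, 0) = 10.28, max(15.68, 0) = 15.68
Node uu (S = 36.45): V_uu = 1/1.03·[0.5733·0.0000 + 0.4267·0.0000] = 0.0000
Node ud (S = 16.2): V_ud = 1/1.03·[0.5733·0.0000 + 0.4267·10.2800] = 4.2584
Node dd (S = 7.2): V_dd = 1/1.03·[0.5733·10.2800 + 0.4267·15.6800] = 12.2175
Node u (S = 27): V_u = 1/1.03·[0.5733·0.0000 + 0.4267·4.2584] = 1.7640
Node d (S = 12): V_d = 1/1.03·[0.5733·4.2584 + 0.4267·12.2175] = 7.4313
Node 0 (S = 20): V_0 = 1/1.03·[0.5733·1.7640 + 0.4267·7.4313] = 4.0602

$4.06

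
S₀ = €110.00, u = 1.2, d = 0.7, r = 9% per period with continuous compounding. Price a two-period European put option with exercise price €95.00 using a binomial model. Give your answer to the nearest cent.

€2.26

Risk-neutral probability p = (e^0.09 − 0.7)/(1.2 − 0.7) = 0.3942/0.5000 = 0.7883
Terminal stock prices: S_uu = 158.4, S_ud = 92.4, S_dd = 53.9
Terminal payoffs (K − S): max(-63.4, 0) = 0, max(2.6, 0) = 2.6, max(41.1, 0) = 41.1
Node u (S = 132): V_u = e^(−0.09)·[0.7883·0.0000 + 0.2117·2.6000] = 0.5029
Node d (S = 77): V_d = e^(−0.09)·[0.7883·2.6000 + 0.2117·41.1000] = 9.8235
Node 0 (S = 110): V_0 = e^(−0.09)·[0.7883·0.5029 + 0.2117·9.8235] = 2.2626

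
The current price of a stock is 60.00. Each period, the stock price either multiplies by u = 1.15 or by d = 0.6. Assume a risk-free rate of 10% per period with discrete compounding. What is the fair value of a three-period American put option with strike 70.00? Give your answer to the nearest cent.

Risk-neutral probability p = (1 + 0.1 − 0.6)/(1.15 − 0.6) = 0.5000/0.5500 = 0.9091
Terminal stock prices: S_uuu = 91.25, S_uud = 47.61, S_udd = 24.84, S_ddd = 12.96
Terminal payoffs (K − S): max(-21.25, 0) = 0, max(22.39, 0) = 22.39, max(45.16, 0) = 45.16, max(57.04, 0) = 57.04
Node uu (S = 79.35): continuation = 1/1.1·[0.9091·0.0000 + 0.0909·22.3900] = 1.8504; exercise value = 0.0000 ≤ continuation, so V_uu = 1.8504
Node ud (S = 41.4): continuation = 1/1.1·[0.9091·22.3900 + 0.0909·45.1600] = 22.2364; exercise value = 28.6000 > continuation, so V_ud = 28.6000 (exercise)
Node dd (S = 21.6): continuation = 1/1.1·[0.9091·45.1600 + 0.0909·57.0400] = 42.0364; exercise value = 48.4000 > continuation, so V_dd = 48.4000 (exercise)
Node u (S = 69): continuation = 1/1.1·[0.9091·1.8504 + 0.0909·28.6000] = 3.8929; exercise value = 1.0000 ≤ continuation, so V_u = 3.8929
Node d (S = 36): continuation = 1/1.1·[0.9091·28.6000 + 0.0909·48.4000] = 27.6364; exercise value = 34.0000 > continuation, so V_d = 34.0000 (exercise)
Node 0 (S = 60): continuation = 1/1.1·[0.9091·3.8929 + 0.0909·34.0000] = 6.0272; exercise value = 10.0000 > continuation, so V_0 = 10.0000 (exercise)

10.00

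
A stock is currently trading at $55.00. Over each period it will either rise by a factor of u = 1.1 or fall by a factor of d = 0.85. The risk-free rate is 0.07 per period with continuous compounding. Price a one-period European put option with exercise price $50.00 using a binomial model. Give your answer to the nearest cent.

$0.33

Risk-neutral probability p = (e^0.07 − 0.85)/(1.1 − 0.85) = 0.2225/0.2500 = 0.8900
Terminal stock prices: S_u = 60.5, S_d = 46.75
Terminal payoffs (K − S): max(-10.5, 0) = 0, max(3.25, 0) = 3.25
Node 0 (S = 55): V_0 = e^(−0.07)·[0.8900·0.0000 + 0.1100·3.2500] = 0.3332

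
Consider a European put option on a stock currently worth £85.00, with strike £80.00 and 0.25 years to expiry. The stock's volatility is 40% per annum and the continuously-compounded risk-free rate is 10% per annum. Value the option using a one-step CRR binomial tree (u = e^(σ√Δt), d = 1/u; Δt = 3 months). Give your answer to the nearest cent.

CRR parameters: u = e^(σ√Δt) = e^(0.4·√0.25) = 1.2214, d = 1/u = 0.8187
Per-period rate: rΔt = 0.1·0.25 = 0.025, so R = e^0.025 = 1.0253
Risk-neutral probability p = (e^0.025 − 0.8187)/(1.2214 − 0.8187) = 0.2066/0.4027 = 0.5130
Terminal stock prices: S_u = 103.8, S_d = 69.59
Terminal payoffs (K − S): max(-23.82, 0) = 0, max(10.41, 0) = 10.41
Node 0 (S = 85): V_0 = e^(−0.025)·[0.5130·0.0000 + 0.4870·10.4079] = 4.9432

£4.94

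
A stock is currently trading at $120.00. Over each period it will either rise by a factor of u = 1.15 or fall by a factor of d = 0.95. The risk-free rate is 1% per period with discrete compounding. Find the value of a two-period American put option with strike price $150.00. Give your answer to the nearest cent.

Risk-neutral probability p = (1 + 0.01 − 0.95)/(1.15 − 0.95) = 0.0600/0.2000 = 0.3000
Terminal stock prices: S_uu = 158.7, S_ud = 131.1, S_dd = 108.3
Terminal payoffs (K − S): max(-8.7, 0) = 0, max(18.9, 0) = 18.9, max(41.7, 0) = 41.7
Node u (S = 138): continuation = 1/1.01·[0.3000·0.0000 + 0.7000·18.9000] = 13.0990; exercise value = 12.0000 ≤ continuation, so V_u = 13.0990
Node d (S = 114): continuation = 1/1.01·[0.3000·18.9000 + 0.7000·41.7000] = 34.5149; exercise value = 36.0000 > continuation, so V_d = 36.0000 (exercise)
Node 0 (S = 120): continuation = 1/1.01·[0.3000·13.0990 + 0.7000·36.0000] = 28.8413; exercise value = 30.0000 > continuation, so V_0 = 30.0000 (exercise)

$30.00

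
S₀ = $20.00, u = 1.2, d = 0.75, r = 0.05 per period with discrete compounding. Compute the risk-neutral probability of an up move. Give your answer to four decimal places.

p = 0.6667

Risk-neutral probability p = (1 + 0.05 − 0.75)/(1.2 − 0.75) = 0.3000/0.4500 = 0.6667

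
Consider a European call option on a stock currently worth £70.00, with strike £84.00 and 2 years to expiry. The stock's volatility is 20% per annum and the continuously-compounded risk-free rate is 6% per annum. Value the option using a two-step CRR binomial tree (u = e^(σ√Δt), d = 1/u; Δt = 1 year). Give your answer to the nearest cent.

CRR parameters: u = e^(σ√Δt) = e^(0.2·√1) = 1.2214, d = 1/u = 0.8187
Per-period rate: rΔt = 0.06·1 = 0.06, so R = e^0.06 = 1.0618
Risk-neutral probability p = (e^0.06 − 0.8187)/(1.2214 − 0.8187) = 0.2431/0.4027 = 0.6037
Terminal stock prices: S_uu = 104.4, S_ud = 70, S_dd = 46.92
Terminal payoffs (S − K): max(20.43, 0) = 20.43, max(-14, 0) = 0, max(-37.08, 0) = 0
Node u (S = 85.5): V_u = e^(−0.06)·[0.6037·20.4277 + 0.3963·0.0000] = 11.6147
Node d (S = 57.31): V_d = e^(−0.06)·[0.6037·0.0000 + 0.3963·0.0000] = 0.0000
Node 0 (S = 70): V_0 = e^(−0.06)·[0.6037·11.6147 + 0.3963·0.0000] = 6.6038

£6.60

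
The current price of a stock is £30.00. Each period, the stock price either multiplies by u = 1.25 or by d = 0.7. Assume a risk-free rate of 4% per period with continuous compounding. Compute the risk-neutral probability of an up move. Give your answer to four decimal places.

Risk-neutral probability p = (e^0.04 − 0.7)/(1.25 − 0.7) = 0.3408/0.5500 = 0.6197

p = 0.6197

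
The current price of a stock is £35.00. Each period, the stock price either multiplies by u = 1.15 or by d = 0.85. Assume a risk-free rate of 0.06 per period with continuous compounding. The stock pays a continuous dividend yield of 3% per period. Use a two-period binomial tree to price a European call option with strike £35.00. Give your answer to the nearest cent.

£3.62

Per-period risk-free factor R = e^0.06 = 1.0618; dividend-adjusted growth = e^(0.06−0.03) = 1.0305.
Risk-neutral probability p = (1.0305 − 0.85)/(1.15 − 0.85) = 0.1805/0.3000 = 0.6015
Terminal stock prices: S_uu = 46.29, S_ud = 34.21, S_dd = 25.29
Terminal payoffs (S − K): max(11.29, 0) = 11.29, max(-0.7875, 0) = 0, max(-9.713, 0) = 0
Node u (S = 40.25): V_u = e^(−0.06)·[0.6015·11.2875 + 0.3985·0.0000] = 6.3942
Node d (S = 29.75): V_d = e^(−0.06)·[0.6015·0.0000 + 0.3985·0.0000] = 0.0000
Node 0 (S = 35): V_0 = e^(−0.06)·[0.6015·6.3942 + 0.3985·0.0000] = 3.6222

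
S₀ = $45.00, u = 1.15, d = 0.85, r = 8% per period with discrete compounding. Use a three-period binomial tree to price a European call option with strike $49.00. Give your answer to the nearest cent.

Risk-neutral probability p = (1 + 0.08 − 0.85)/(1.15 − 0.85) = 0.2300/0.3000 = 0.7667
Terminal stock prices: S_uuu = 68.44, S_uud = 50.59, S_udd = 37.39, S_ddd = 27.64
Terminal payoffs (S − K): max(19.44, 0) = 19.44, max(1.586, 0) = 1.586, max(-11.61, 0) = 0, max(-21.36, 0) = 0
Node uu (S = 59.51): V_uu = 1/1.08·[0.7667·19.4394 + 0.2333·1.5856] = 14.1421
Node ud (S = 43.99): V_ud = 1/1.08·[0.7667·1.5856 + 0.2333·0.0000] = 1.1256
Node dd (S = 32.51): V_dd = 1/1.08·[0.7667·0.0000 + 0.2333·0.0000] = 0.0000
Node u (S = 51.75): V_u = 1/1.08·[0.7667·14.1421 + 0.2333·1.1256] = 10.2824
Node d (S = 38.25): V_d = 1/1.08·[0.7667·1.1256 + 0.2333·0.0000] = 0.7990
Node 0 (S = 45): V_0 = 1/1.08·[0.7667·10.2824 + 0.2333·0.7990] = 7.4718

$7.47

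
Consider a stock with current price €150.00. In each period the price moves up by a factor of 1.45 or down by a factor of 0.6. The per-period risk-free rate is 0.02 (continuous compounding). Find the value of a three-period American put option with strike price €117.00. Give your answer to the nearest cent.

€24.69

Risk-neutral probability p = (e^0.02 − 0.6)/(1.45 − 0.6) = 0.4202/0.8500 = 0.4944
Terminal stock prices: S_uuu = 457.3, S_uud = 189.2, S_udd = 78.3, S_ddd = 32.4
Terminal payoffs (K − S): max(-340.3, 0) = 0, max(-72.22, 0) = 0, max(38.7, 0) = 38.7, max(84.6, 0) = 84.6
Node uu (S = 315.4): continuation = e^(−0.02)·[0.4944·0.0000 + 0.5056·0.0000] = 0.0000; exercise value = 0.0000 ≤ continuation, so V_uu = 0.0000
Node ud (S = 130.5): continuation = e^(−0.02)·[0.4944·0.0000 + 0.5056·38.7000] = 19.1810; exercise value = 0.0000 ≤ continuation, so V_ud = 19.1810
Node dd (S = 54): continuation = e^(−0.02)·[0.4944·38.7000 + 0.5056·84.6000] = 60.6832; exercise value = 63.0000 > continuation, so V_dd = 63.0000 (exercise)
Node u (S = 217.5): continuation = e^(−0.02)·[0.4944·0.0000 + 0.5056·19.1810] = 9.5067; exercise value = 0.0000 ≤ continuation, so V_u = 9.5067
Node d (S = 90): continuation = e^(−0.02)·[0.4944·19.1810 + 0.5056·63.0000] = 40.5193; exercise value = 27.0000 ≤ continuation, so V_d = 40.5193
Node 0 (S = 150): continuation = e^(−0.02)·[0.4944·9.5067 + 0.5056·40.5193] = 24.6894; exercise value = 0.0000 ≤ continuation, so V_0 = 24.6894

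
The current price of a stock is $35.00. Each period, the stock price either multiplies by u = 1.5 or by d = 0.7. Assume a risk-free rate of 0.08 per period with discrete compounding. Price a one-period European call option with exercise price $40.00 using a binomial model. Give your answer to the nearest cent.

$5.50

Risk-neutral probability p = (1 + 0.08 − 0.7)/(1.5 − 0.7) = 0.3800/0.8000 = 0.4750
Terminal stock prices: S_u = 52.5, S_d = 24.5
Terminal payoffs (S − K): max(12.5, 0) = 12.5, max(-15.5, 0) = 0
Node 0 (S = 35): V_0 = 1/1.08·[0.4750·12.5000 + 0.5250·0.0000] = 5.4977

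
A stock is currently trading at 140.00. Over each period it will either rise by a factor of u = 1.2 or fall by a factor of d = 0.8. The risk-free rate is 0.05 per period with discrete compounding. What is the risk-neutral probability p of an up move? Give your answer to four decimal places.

Risk-neutral probability p = (1 + 0.05 − 0.8)/(1.2 − 0.8) = 0.2500/0.4000 = 0.6250

p = 0.6250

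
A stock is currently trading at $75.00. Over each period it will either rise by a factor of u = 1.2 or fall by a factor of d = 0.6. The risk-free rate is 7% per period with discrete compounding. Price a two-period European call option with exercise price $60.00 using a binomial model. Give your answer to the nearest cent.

Risk-neutral probability p = (1 + 0.07 − 0.6)/(1.2 − 0.6) = 0.4700/0.6000 = 0.7833
Terminal stock prices: S_uu = 108, S_ud = 54, S_dd = 27
Terminal payoffs (S − K): max(48, 0) = 48, max(-6, 0) = 0, max(-33, 0) = 0
Node u (S = 90): V_u = 1/1.07·[0.7833·48.0000 + 0.2167·0.0000] = 35.1402
Node d (S = 45): V_d = 1/1.07·[0.7833·0.0000 + 0.2167·0.0000] = 0.0000
Node 0 (S = 75): V_0 = 1/1.07·[0.7833·35.1402 + 0.2167·0.0000] = 25.7257

$25.73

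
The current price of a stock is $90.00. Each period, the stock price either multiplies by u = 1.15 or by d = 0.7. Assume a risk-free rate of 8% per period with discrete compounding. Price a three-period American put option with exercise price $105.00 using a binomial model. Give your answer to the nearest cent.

$15.00

Risk-neutral probability p = (1 + 0.08 − 0.7)/(1.15 − 0.7) = 0.3800/0.4500 = 0.8444
Terminal stock prices: S_uuu = 136.9, S_uud = 83.32, S_udd = 50.71, S_ddd = 30.87
Terminal payoffs (K − S): max(-31.88, 0) = 0, max(21.68, 0) = 21.68, max(54.29, 0) = 54.29, max(74.13, 0) = 74.13
Node uu (S = 119): continuation = 1/1.08·[0.8444·0.0000 + 0.1556·21.6825] = 3.1230; exercise value = 0.0000 ≤ continuation, so V_uu = 3.1230
Node ud (S = 72.45): continuation = 1/1.08·[0.8444·21.6825 + 0.1556·54.2850] = 24.7722; exercise value = 32.5500 > continuation, so V_ud = 32.5500 (exercise)
Node dd (S = 44.1): continuation = 1/1.08·[0.8444·54.2850 + 0.1556·74.1300] = 53.1222; exercise value = 60.9000 > continuation, so V_dd = 60.9000 (exercise)
Node u (S = 103.5): continuation = 1/1.08·[0.8444·3.1230 + 0.1556·32.5500] = 7.1301; exercise value = 1.5000 ≤ continuation, so V_u = 7.1301
Node d (S = 63): continuation = 1/1.08·[0.8444·32.5500 + 0.1556·60.9000] = 34.2222; exercise value = 42.0000 > continuation, so V_d = 42.0000 (exercise)
Node 0 (S = 90): continuation = 1/1.08·[0.8444·7.1301 + 0.1556·42.0000] = 11.6244; exercise value = 15.0000 > continuation, so V_0 = 15.0000 (exercise)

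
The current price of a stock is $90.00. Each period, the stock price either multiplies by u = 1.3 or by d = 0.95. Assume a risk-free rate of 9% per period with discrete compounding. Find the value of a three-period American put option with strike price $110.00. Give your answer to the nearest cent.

Risk-neutral probability p = (1 + 0.09 − 0.95)/(1.3 − 0.95) = 0.1400/0.3500 = 0.4000
Terminal stock prices: S_uuu = 197.7, S_uud = 144.5, S_udd = 105.6, S_ddd = 77.16
Terminal payoffs (K − S): max(-87.73, 0) = 0, max(-34.5, 0) = 0, max(4.407, 0) = 4.407, max(32.84, 0) = 32.84
Node uu (S = 152.1): continuation = 1/1.09·[0.4000·0.0000 + 0.6000·0.0000] = 0.0000; exercise value = 0.0000 ≤ continuation, so V_uu = 0.0000
Node ud (S = 111.1): continuation = 1/1.09·[0.4000·0.0000 + 0.6000·4.4075] = 2.4261; exercise value = 0.0000 ≤ continuation, so V_ud = 2.4261
Node dd (S = 81.22): continuation = 1/1.09·[0.4000·4.4075 + 0.6000·32.8363] = 19.6924; exercise value = 28.7750 > continuation, so V_dd = 28.7750 (exercise)
Node u (S = 117): continuation = 1/1.09·[0.4000·0.0000 + 0.6000·2.4261] = 1.3355; exercise value = 0.0000 ≤ continuation, so V_u = 1.3355
Node d (S = 85.5): continuation = 1/1.09·[0.4000·2.4261 + 0.6000·28.7750] = 16.7298; exercise value = 24.5000 > continuation, so V_d = 24.5000 (exercise)
Node 0 (S = 90): continuation = 1/1.09·[0.4000·1.3355 + 0.6000·24.5000] = 13.9763; exercise value = 20.0000 > continuation, so V_0 = 20.0000 (exercise)

$20.00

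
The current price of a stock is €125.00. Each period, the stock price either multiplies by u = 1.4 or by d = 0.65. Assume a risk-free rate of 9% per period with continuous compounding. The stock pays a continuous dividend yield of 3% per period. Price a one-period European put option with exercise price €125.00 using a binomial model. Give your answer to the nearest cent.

€18.03

Per-period risk-free factor R = e^0.09 = 1.0942; dividend-adjusted growth = e^(0.09−0.03) = 1.0618.
Risk-neutral probability p = (1.0618 − 0.65)/(1.4 − 0.65) = 0.4118/0.7500 = 0.5491
Terminal stock prices: S_u = 175, S_d = 81.25
Terminal payoffs (K − S): max(-50, 0) = 0, max(43.75, 0) = 43.75
Node 0 (S = 125): V_0 = e^(−0.09)·[0.5491·0.0000 + 0.4509·43.7500] = 18.0284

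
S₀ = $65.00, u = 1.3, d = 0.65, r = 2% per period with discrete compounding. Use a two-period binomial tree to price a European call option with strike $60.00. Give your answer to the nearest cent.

Risk-neutral probability p = (1 + 0.02 − 0.65)/(1.3 − 0.65) = 0.3700/0.6500 = 0.5692
Terminal stock prices: S_uu = 109.9, S_ud = 54.93, S_dd = 27.46
Terminal payoffs (S − K): max(49.85, 0) = 49.85, max(-5.075, 0) = 0, max(-32.54, 0) = 0
Node u (S = 84.5): V_u = 1/1.02·[0.5692·49.8500 + 0.4308·0.0000] = 27.8198
Node d (S = 42.25): V_d = 1/1.02·[0.5692·0.0000 + 0.4308·0.0000] = 0.0000
Node 0 (S = 65): V_0 = 1/1.02·[0.5692·27.8198 + 0.4308·0.0000] = 15.5254

$15.53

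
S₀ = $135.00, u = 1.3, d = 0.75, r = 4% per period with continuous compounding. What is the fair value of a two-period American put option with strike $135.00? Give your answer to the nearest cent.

Risk-neutral probability p = (e^0.04 − 0.75)/(1.3 − 0.75) = 0.2908/0.5500 = 0.5287
Terminal stock prices: S_uu = 228.2, S_ud = 131.6, S_dd = 75.94
Terminal payoffs (K − S): max(-93.15, 0) = 0, max(3.375, 0) = 3.375, max(59.06, 0) = 59.06
Node u (S = 175.5): continuation = e^(−0.04)·[0.5287·0.0000 + 0.4713·3.3750] = 1.5281; exercise value = 0.0000 ≤ continuation, so V_u = 1.5281
Node d (S = 101.2): continuation = e^(−0.04)·[0.5287·3.3750 + 0.4713·59.0625] = 28.4566; exercise value = 33.7500 > continuation, so V_d = 33.7500 (exercise)
Node 0 (S = 135): continuation = e^(−0.04)·[0.5287·1.5281 + 0.4713·33.7500] = 16.0575; exercise value = 0.0000 ≤ continuation, so V_0 = 16.0575

$16.06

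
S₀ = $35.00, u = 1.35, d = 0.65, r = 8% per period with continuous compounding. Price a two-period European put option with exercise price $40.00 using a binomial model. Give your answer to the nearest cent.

Risk-neutral probability p = (e^0.08 − 0.65)/(1.35 − 0.65) = 0.4333/0.7000 = 0.6190
Terminal stock prices: S_uu = 63.79, S_ud = 30.71, S_dd = 14.79
Terminal payoffs (K − S): max(-23.79, 0) = 0, max(9.287, 0) = 9.287, max(25.21, 0) = 25.21
Node u (S = 47.25): V_u = e^(−0.08)·[0.6190·0.0000 + 0.3810·9.2875] = 3.2666
Node d (S = 22.75): V_d = e^(−0.08)·[0.6190·9.2875 + 0.3810·25.2125] = 14.1747
Node 0 (S = 35): V_0 = e^(−0.08)·[0.6190·3.2666 + 0.3810·14.1747] = 6.8521

$6.85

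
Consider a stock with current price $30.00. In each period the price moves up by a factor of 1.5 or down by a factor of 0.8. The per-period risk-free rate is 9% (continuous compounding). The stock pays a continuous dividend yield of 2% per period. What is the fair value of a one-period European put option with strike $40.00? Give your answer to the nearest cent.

$8.93

Per-period risk-free factor R = e^0.09 = 1.0942; dividend-adjusted growth = e^(0.09−0.02) = 1.0725.
Risk-neutral probability p = (1.0725 − 0.8)/(1.5 − 0.8) = 0.2725/0.7000 = 0.3893
Terminal stock prices: S_u = 45, S_d = 24
Terminal payoffs (K − S): max(-5, 0) = 0, max(16, 0) = 16
Node 0 (S = 30): V_0 = e^(−0.09)·[0.3893·0.0000 + 0.6107·16.0000] = 8.9302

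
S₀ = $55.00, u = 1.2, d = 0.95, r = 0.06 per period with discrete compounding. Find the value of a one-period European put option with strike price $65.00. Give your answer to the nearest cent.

$6.74

Risk-neutral probability p = (1 + 0.06 − 0.95)/(1.2 − 0.95) = 0.1100/0.2500 = 0.4400
Terminal stock prices: S_u = 66, S_d = 52.25
Terminal payoffs (K − S): max(-1, 0) = 0, max(12.75, 0) = 12.75
Node 0 (S = 55): V_0 = 1/1.06·[0.4400·0.0000 + 0.5600·12.7500] = 6.7358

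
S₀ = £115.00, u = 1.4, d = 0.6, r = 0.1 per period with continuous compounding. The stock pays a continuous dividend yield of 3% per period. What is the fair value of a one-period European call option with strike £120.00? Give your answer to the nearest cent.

Per-period risk-free factor R = e^0.1 = 1.1052; dividend-adjusted growth = e^(0.1−0.03) = 1.0725.
Risk-neutral probability p = (1.0725 − 0.6)/(1.4 − 0.6) = 0.4725/0.8000 = 0.5906
Terminal stock prices: S_u = 161, S_d = 69
Terminal payoffs (S − K): max(41, 0) = 41, max(-51, 0) = 0
Node 0 (S = 115): V_0 = e^(−0.1)·[0.5906·41.0000 + 0.4094·0.0000] = 21.9116

£21.91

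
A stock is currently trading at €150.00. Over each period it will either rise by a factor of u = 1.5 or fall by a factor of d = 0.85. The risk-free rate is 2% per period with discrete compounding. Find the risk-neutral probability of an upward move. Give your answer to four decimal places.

p = 0.2615

Risk-neutral probability p = (1 + 0.02 − 0.85)/(1.5 − 0.85) = 0.1700/0.6500 = 0.2615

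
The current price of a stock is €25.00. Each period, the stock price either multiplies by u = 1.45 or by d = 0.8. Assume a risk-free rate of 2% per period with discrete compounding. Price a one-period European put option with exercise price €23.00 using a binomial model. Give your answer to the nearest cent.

Risk-neutral probability p = (1 + 0.02 − 0.8)/(1.45 − 0.8) = 0.2200/0.6500 = 0.3385
Terminal stock prices: S_u = 36.25, S_d = 20
Terminal payoffs (K − S): max(-13.25, 0) = 0, max(3, 0) = 3
Node 0 (S = 25): V_0 = 1/1.02·[0.3385·0.0000 + 0.6615·3.0000] = 1.9457

€1.95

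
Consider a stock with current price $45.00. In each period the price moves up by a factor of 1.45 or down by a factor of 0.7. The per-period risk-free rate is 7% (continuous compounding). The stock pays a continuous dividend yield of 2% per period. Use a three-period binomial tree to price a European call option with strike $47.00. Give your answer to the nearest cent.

$12.96

Per-period risk-free factor R = e^0.07 = 1.0725; dividend-adjusted growth = e^(0.07−0.02) = 1.0513.
Risk-neutral probability p = (1.0513 − 0.7)/(1.45 − 0.7) = 0.3513/0.7500 = 0.4684
Terminal stock prices: S_uuu = 137.2, S_uud = 66.23, S_udd = 31.97, S_ddd = 15.43
Terminal payoffs (S − K): max(90.19, 0) = 90.19, max(19.23, 0) = 19.23, max(-15.03, 0) = 0, max(-31.57, 0) = 0
Node uu (S = 94.61): V_uu = e^(−0.07)·[0.4684·90.1881 + 0.5316·19.2287] = 48.9165
Node ud (S = 45.67): V_ud = e^(−0.07)·[0.4684·19.2287 + 0.5316·0.0000] = 8.3971
Node dd (S = 22.05): V_dd = e^(−0.07)·[0.4684·0.0000 + 0.5316·0.0000] = 0.0000
Node u (S = 65.25): V_u = e^(−0.07)·[0.4684·48.9165 + 0.5316·8.3971] = 25.5242
Node d (S = 31.5): V_d = e^(−0.07)·[0.4684·8.3971 + 0.5316·0.0000] = 3.6670
Node 0 (S = 45): V_0 = e^(−0.07)·[0.4684·25.5242 + 0.5316·3.6670] = 12.9641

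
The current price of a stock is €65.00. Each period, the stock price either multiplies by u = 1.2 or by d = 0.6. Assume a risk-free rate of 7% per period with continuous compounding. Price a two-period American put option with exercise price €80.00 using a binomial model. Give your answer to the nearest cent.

Risk-neutral probability p = (e^0.07 − 0.6)/(1.2 − 0.6) = 0.4725/0.6000 = 0.7875
Terminal stock prices: S_uu = 93.6, S_ud = 46.8, S_dd = 23.4
Terminal payoffs (K − S): max(-13.6, 0) = 0, max(33.2, 0) = 33.2, max(56.6, 0) = 56.6
Node u (S = 78): continuation = e^(−0.07)·[0.7875·0.0000 + 0.2125·33.2000] = 6.5776; exercise value = 2.0000 ≤ continuation, so V_u = 6.5776
Node d (S = 39): continuation = e^(−0.07)·[0.7875·33.2000 + 0.2125·56.6000] = 35.5915; exercise value = 41.0000 > continuation, so V_d = 41.0000 (exercise)
Node 0 (S = 65): continuation = e^(−0.07)·[0.7875·6.5776 + 0.2125·41.0000] = 12.9527; exercise value = 15.0000 > continuation, so V_0 = 15.0000 (exercise)

€15.00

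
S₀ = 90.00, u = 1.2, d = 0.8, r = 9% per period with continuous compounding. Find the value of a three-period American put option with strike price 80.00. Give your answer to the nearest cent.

Risk-neutral probability p = (e^0.09 − 0.8)/(1.2 − 0.8) = 0.2942/0.4000 = 0.7354
Terminal stock prices: S_uuu = 155.5, S_uud = 103.7, S_udd = 69.12, S_ddd = 46.08
Terminal payoffs (K − S): max(-75.52, 0) = 0, max(-23.68, 0) = 0, max(10.88, 0) = 10.88, max(33.92, 0) = 33.92
Node uu (S = 129.6): continuation = e^(−0.09)·[0.7354·0.0000 + 0.2646·0.0000] = 0.0000; exercise value = 0.0000 ≤ continuation, so V_uu = 0.0000
Node ud (S = 86.4): continuation = e^(−0.09)·[0.7354·0.0000 + 0.2646·10.8800] = 2.6307; exercise value = 0.0000 ≤ continuation, so V_ud = 2.6307
Node dd (S = 57.6): continuation = e^(−0.09)·[0.7354·10.8800 + 0.2646·33.9200] = 15.5145; exercise value = 22.4000 > continuation, so V_dd = 22.4000 (exercise)
Node u (S = 108): continuation = e^(−0.09)·[0.7354·0.0000 + 0.2646·2.6307] = 0.6361; exercise value = 0.0000 ≤ continuation, so V_u = 0.6361
Node d (S = 72): continuation = e^(−0.09)·[0.7354·2.6307 + 0.2646·22.4000] = 7.1844; exercise value = 8.0000 > continuation, so V_d = 8.0000 (exercise)
Node 0 (S = 90): continuation = e^(−0.09)·[0.7354·0.6361 + 0.2646·8.0000] = 2.3619; exercise value = 0.0000 ≤ continuation, so V_0 = 2.3619

2.36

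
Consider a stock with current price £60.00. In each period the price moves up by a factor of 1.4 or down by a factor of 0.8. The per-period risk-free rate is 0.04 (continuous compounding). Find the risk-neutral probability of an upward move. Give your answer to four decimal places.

p = 0.4014

Risk-neutral probability p = (e^0.04 − 0.8)/(1.4 − 0.8) = 0.2408/0.6000 = 0.4014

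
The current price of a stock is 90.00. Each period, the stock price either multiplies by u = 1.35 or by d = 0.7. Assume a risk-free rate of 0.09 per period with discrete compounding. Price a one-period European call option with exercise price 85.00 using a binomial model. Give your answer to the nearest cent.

Risk-neutral probability p = (1 + 0.09 − 0.7)/(1.35 − 0.7) = 0.3900/0.6500 = 0.6000
Terminal stock prices: S_u = 121.5, S_d = 63
Terminal payoffs (S − K): max(36.5, 0) = 36.5, max(-22, 0) = 0
Node 0 (S = 90): V_0 = 1/1.09·[0.6000·36.5000 + 0.4000·0.0000] = 20.0917

20.09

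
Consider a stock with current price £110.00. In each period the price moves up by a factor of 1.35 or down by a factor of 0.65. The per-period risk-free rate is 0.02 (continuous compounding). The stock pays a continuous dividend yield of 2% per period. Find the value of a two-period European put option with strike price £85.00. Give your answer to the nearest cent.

Per-period risk-free factor R = e^0.02 = 1.0202; dividend-adjusted growth = e^(0.02−0.02) = 1.0000.
Risk-neutral probability p = (1.0000 − 0.65)/(1.35 − 0.65) = 0.3500/0.7000 = 0.5000
Terminal stock prices: S_uu = 200.5, S_ud = 96.53, S_dd = 46.48
Terminal payoffs (K − S): max(-115.5, 0) = 0, max(-11.53, 0) = 0, max(38.52, 0) = 38.52
Node u (S = 148.5): V_u = e^(−0.02)·[0.5000·0.0000 + 0.5000·0.0000] = 0.0000
Node d (S = 71.5): V_d = e^(−0.02)·[0.5000·0.0000 + 0.5000·38.5250] = 18.8811
Node 0 (S = 110): V_0 = e^(−0.02)·[0.5000·0.0000 + 0.5000·18.8811] = 9.2536

£9.25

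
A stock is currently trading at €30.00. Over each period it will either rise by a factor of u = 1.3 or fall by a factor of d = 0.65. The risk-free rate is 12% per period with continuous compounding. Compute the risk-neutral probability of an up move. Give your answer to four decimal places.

Risk-neutral probability p = (e^0.12 − 0.65)/(1.3 − 0.65) = 0.4775/0.6500 = 0.7346

p = 0.7346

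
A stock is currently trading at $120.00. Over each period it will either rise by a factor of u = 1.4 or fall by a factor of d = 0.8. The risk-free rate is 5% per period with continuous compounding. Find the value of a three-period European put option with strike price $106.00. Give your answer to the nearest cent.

Risk-neutral probability p = (e^0.05 − 0.8)/(1.4 − 0.8) = 0.2513/0.6000 = 0.4188
Terminal stock prices: S_uuu = 329.3, S_uud = 188.2, S_udd = 107.5, S_ddd = 61.44
Terminal payoffs (K − S): max(-223.3, 0) = 0, max(-82.16, 0) = 0, max(-1.52, 0) = 0, max(44.56, 0) = 44.56
Node uu (S = 235.2): V_uu = e^(−0.05)·[0.4188·0.0000 + 0.5812·0.0000] = 0.0000
Node ud (S = 134.4): V_ud = e^(−0.05)·[0.4188·0.0000 + 0.5812·0.0000] = 0.0000
Node dd (S = 76.8): V_dd = e^(−0.05)·[0.4188·0.0000 + 0.5812·44.5600] = 24.6358
Node u (S = 168): V_u = e^(−0.05)·[0.4188·0.0000 + 0.5812·0.0000] = 0.0000
Node d (S = 96): V_d = e^(−0.05)·[0.4188·0.0000 + 0.5812·24.6358] = 13.6204
Node 0 (S = 120): V_0 = e^(−0.05)·[0.4188·0.0000 + 0.5812·13.6204] = 7.5303

$7.53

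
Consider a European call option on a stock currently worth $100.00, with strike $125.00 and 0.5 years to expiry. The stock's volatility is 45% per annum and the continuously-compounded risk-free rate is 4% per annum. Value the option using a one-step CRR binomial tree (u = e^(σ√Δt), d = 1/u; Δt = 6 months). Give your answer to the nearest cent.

CRR parameters: u = e^(σ√Δt) = e^(0.45·√0.5) = 1.3746, d = 1/u = 0.7275
Per-period rate: rΔt = 0.04·0.5 = 0.02, so R = e^0.02 = 1.0202
Risk-neutral probability p = (e^0.02 − 0.7275)/(1.3746 − 0.7275) = 0.2927/0.6472 = 0.4523
Terminal stock prices: S_u = 137.5, S_d = 72.75
Terminal payoffs (S − K): max(12.46, 0) = 12.46, max(-52.25, 0) = 0
Node 0 (S = 100): V_0 = e^(−0.02)·[0.4523·12.4648 + 0.5477·0.0000] = 5.5266

$5.53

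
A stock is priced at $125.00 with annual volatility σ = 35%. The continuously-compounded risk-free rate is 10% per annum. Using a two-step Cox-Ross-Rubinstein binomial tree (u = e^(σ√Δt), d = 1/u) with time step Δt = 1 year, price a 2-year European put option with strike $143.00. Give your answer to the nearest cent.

CRR parameters: u = e^(σ√Δt) = e^(0.35·√1) = 1.4191, d = 1/u = 0.7047
Per-period rate: rΔt = 0.1·1 = 0.1, so R = e^0.1 = 1.1052
Risk-neutral probability p = (e^0.1 − 0.7047)/(1.4191 − 0.7047) = 0.4005/0.7144 = 0.5606
Terminal stock prices: S_uu = 251.7, S_ud = 125, S_dd = 62.07
Terminal payoffs (K − S): max(-108.7, 0) = 0, max(18, 0) = 18, max(80.93, 0) = 80.93
Node u (S = 177.4): V_u = e^(−0.1)·[0.5606·0.0000 + 0.4394·18.0000] = 7.1565
Node d (S = 88.09): V_d = e^(−0.1)·[0.5606·18.0000 + 0.4394·80.9268] = 41.3057
Node 0 (S = 125): V_0 = e^(−0.1)·[0.5606·7.1565 + 0.4394·41.3057] = 20.0526

$20.05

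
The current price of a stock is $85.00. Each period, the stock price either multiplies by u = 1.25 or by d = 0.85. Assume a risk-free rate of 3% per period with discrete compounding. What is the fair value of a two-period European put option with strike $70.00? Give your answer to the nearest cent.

$2.45

Risk-neutral probability p = (1 + 0.03 − 0.85)/(1.25 − 0.85) = 0.1800/0.4000 = 0.4500
Terminal stock prices: S_uu = 132.8, S_ud = 90.31, S_dd = 61.41
Terminal payoffs (K − S): max(-62.81, 0) = 0, max(-20.31, 0) = 0, max(8.588, 0) = 8.588
Node u (S = 106.2): V_u = 1/1.03·[0.4500·0.0000 + 0.5500·0.0000] = 0.0000
Node d (S = 72.25): V_d = 1/1.03·[0.4500·0.0000 + 0.5500·8.5875] = 4.5856
Node 0 (S = 85): V_0 = 1/1.03·[0.4500·0.0000 + 0.5500·4.5856] = 2.4486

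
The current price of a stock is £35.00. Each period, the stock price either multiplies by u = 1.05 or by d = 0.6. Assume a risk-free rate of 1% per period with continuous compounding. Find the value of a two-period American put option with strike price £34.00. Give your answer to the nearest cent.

£2.09

Risk-neutral probability p = (e^0.01 − 0.6)/(1.05 − 0.6) = 0.4101/0.4500 = 0.9112
Terminal stock prices: S_uu = 38.59, S_ud = 22.05, S_dd = 12.6
Terminal payoffs (K − S): max(-4.587, 0) = 0, max(11.95, 0) = 11.95, max(21.4, 0) = 21.4
Node u (S = 36.75): continuation = e^(−0.01)·[0.9112·0.0000 + 0.0888·11.9500] = 1.0503; exercise value = 0.0000 ≤ continuation, so V_u = 1.0503
Node d (S = 21): continuation = e^(−0.01)·[0.9112·11.9500 + 0.0888·21.4000] = 12.6617; exercise value = 13.0000 > continuation, so V_d = 13.0000 (exercise)
Node 0 (S = 35): continuation = e^(−0.01)·[0.9112·1.0503 + 0.0888·13.0000] = 2.0902; exercise value = 0.0000 ≤ continuation, so V_0 = 2.0902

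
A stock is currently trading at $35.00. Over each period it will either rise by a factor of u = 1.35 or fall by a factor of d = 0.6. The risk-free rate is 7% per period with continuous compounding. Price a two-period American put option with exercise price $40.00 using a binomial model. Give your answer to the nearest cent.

$8.92

Risk-neutral probability p = (e^0.07 − 0.6)/(1.35 − 0.6) = 0.4725/0.7500 = 0.6300
Terminal stock prices: S_uu = 63.79, S_ud = 28.35, S_dd = 12.6
Terminal payoffs (K − S): max(-23.79, 0) = 0, max(11.65, 0) = 11.65, max(27.4, 0) = 27.4
Node u (S = 47.25): continuation = e^(−0.07)·[0.6300·0.0000 + 0.3700·11.6500] = 4.0190; exercise value = 0.0000 ≤ continuation, so V_u = 4.0190
Node d (S = 21): continuation = e^(−0.07)·[0.6300·11.6500 + 0.3700·27.4000] = 16.2958; exercise value = 19.0000 > continuation, so V_d = 19.0000 (exercise)
Node 0 (S = 35): continuation = e^(−0.07)·[0.6300·4.0190 + 0.3700·19.0000] = 8.9153; exercise value = 5.0000 ≤ continuation, so V_0 = 8.9153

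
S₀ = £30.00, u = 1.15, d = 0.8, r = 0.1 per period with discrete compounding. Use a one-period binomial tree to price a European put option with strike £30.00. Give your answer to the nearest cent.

£0.78

Risk-neutral probability p = (1 + 0.1 − 0.8)/(1.15 − 0.8) = 0.3000/0.3500 = 0.8571
Terminal stock prices: S_u = 34.5, S_d = 24
Terminal payoffs (K − S): max(-4.5, 0) = 0, max(6, 0) = 6
Node 0 (S = 30): V_0 = 1/1.1·[0.8571·0.0000 + 0.1429·6.0000] = 0.7792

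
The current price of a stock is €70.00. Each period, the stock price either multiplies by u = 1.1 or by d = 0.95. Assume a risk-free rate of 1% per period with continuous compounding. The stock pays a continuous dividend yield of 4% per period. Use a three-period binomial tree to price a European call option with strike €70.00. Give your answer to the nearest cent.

€0.55

Per-period risk-free factor R = e^0.01 = 1.0101; dividend-adjusted growth = e^(0.01−0.04) = 0.9704.
Risk-neutral probability p = (0.9704 − 0.95)/(1.1 − 0.95) = 0.0204/0.1500 = 0.1363
Terminal stock prices: S_uuu = 93.17, S_uud = 80.47, S_udd = 69.49, S_ddd = 60.02
Terminal payoffs (S − K): max(23.17, 0) = 23.17, max(10.47, 0) = 10.47, max(-0.5075, 0) = 0, max(-9.984, 0) = 0
Node uu (S = 84.7): V_uu = e^(−0.01)·[0.1363·23.1700 + 0.8637·10.4650] = 12.0754
Node ud (S = 73.15): V_ud = e^(−0.01)·[0.1363·10.4650 + 0.8637·0.0000] = 1.4122
Node dd (S = 63.17): V_dd = e^(−0.01)·[0.1363·0.0000 + 0.8637·0.0000] = 0.0000
Node u (S = 77): V_u = e^(−0.01)·[0.1363·12.0754 + 0.8637·1.4122] = 2.8371
Node d (S = 66.5): V_d = e^(−0.01)·[0.1363·1.4122 + 0.8637·0.0000] = 0.1906
Node 0 (S = 70): V_0 = e^(−0.01)·[0.1363·2.8371 + 0.8637·0.1906] = 0.5458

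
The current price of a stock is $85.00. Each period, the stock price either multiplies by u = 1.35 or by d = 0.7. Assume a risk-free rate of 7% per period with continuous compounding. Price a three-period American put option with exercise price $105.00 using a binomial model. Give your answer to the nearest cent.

$23.36

Risk-neutral probability p = (e^0.07 − 0.7)/(1.35 − 0.7) = 0.3725/0.6500 = 0.5731
Terminal stock prices: S_uuu = 209.1, S_uud = 108.4, S_udd = 56.23, S_ddd = 29.15
Terminal payoffs (K − S): max(-104.1, 0) = 0, max(-3.439, 0) = 0, max(48.77, 0) = 48.77, max(75.84, 0) = 75.84
Node uu (S = 154.9): continuation = e^(−0.07)·[0.5731·0.0000 + 0.4269·0.0000] = 0.0000; exercise value = 0.0000 ≤ continuation, so V_uu = 0.0000
Node ud (S = 80.33): continuation = e^(−0.07)·[0.5731·0.0000 + 0.4269·48.7725] = 19.4138; exercise value = 24.6750 > continuation, so V_ud = 24.6750 (exercise)
Node dd (S = 41.65): continuation = e^(−0.07)·[0.5731·48.7725 + 0.4269·75.8450] = 56.2514; exercise value = 63.3500 > continuation, so V_dd = 63.3500 (exercise)
Node u (S = 114.8): continuation = e^(−0.07)·[0.5731·0.0000 + 0.4269·24.6750] = 9.8219; exercise value = 0.0000 ≤ continuation, so V_u = 9.8219
Node d (S = 59.5): continuation = e^(−0.07)·[0.5731·24.6750 + 0.4269·63.3500] = 38.4014; exercise value = 45.5000 > continuation, so V_d = 45.5000 (exercise)
Node 0 (S = 85): continuation = e^(−0.07)·[0.5731·9.8219 + 0.4269·45.5000] = 23.3595; exercise value = 20.0000 ≤ continuation, so V_0 = 23.3595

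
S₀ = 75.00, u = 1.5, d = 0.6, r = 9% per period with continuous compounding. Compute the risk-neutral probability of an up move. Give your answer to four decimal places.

p = 0.5491

Risk-neutral probability p = (e^0.09 − 0.6)/(1.5 − 0.6) = 0.4942/0.9000 = 0.5491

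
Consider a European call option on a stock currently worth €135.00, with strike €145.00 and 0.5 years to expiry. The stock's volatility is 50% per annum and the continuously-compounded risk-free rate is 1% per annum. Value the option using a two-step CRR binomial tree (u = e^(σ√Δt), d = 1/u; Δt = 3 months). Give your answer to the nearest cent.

€15.13

CRR parameters: u = e^(σ√Δt) = e^(0.5·√0.25) = 1.2840, d = 1/u = 0.7788
Per-period rate: rΔt = 0.01·0.25 = 0.0025, so R = e^0.0025 = 1.0025
Risk-neutral probability p = (e^0.0025 − 0.7788)/(1.2840 − 0.7788) = 0.2237/0.5052 = 0.4428
Terminal stock prices: S_uu = 222.6, S_ud = 135, S_dd = 81.88
Terminal payoffs (S − K): max(77.58, 0) = 77.58, max(-10, 0) = 0, max(-63.12, 0) = 0
Node u (S = 173.3): V_u = e^(−0.0025)·[0.4428·77.5774 + 0.5572·0.0000] = 34.2638
Node d (S = 105.1): V_d = e^(−0.0025)·[0.4428·0.0000 + 0.5572·0.0000] = 0.0000
Node 0 (S = 135): V_0 = e^(−0.0025)·[0.4428·34.2638 + 0.5572·0.0000] = 15.1334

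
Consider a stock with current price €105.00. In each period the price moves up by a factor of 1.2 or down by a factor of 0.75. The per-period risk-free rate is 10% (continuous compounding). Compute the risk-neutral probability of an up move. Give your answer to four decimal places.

Risk-neutral probability p = (e^0.1 − 0.75)/(1.2 − 0.75) = 0.3552/0.4500 = 0.7893

p = 0.7893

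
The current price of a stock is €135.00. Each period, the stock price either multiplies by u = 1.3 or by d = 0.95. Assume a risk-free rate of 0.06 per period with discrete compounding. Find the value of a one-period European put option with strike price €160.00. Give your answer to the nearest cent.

€20.54

Risk-neutral probability p = (1 + 0.06 − 0.95)/(1.3 − 0.95) = 0.1100/0.3500 = 0.3143
Terminal stock prices: S_u = 175.5, S_d = 128.2
Terminal payoffs (K − S): max(-15.5, 0) = 0, max(31.75, 0) = 31.75
Node 0 (S = 135): V_0 = 1/1.06·[0.3143·0.0000 + 0.6857·31.7500] = 20.5391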